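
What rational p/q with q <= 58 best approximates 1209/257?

207/44

Expand x = 1209/257 as a continued fraction with the Euclidean algorithm:
  1209 = 4*257 + 181, so a_0 = 4.
  257 = 1*181 + 76, so a_1 = 1.
  181 = 2*76 + 29, so a_2 = 2.
  76 = 2*29 + 18, so a_3 = 2.
  29 = 1*18 + 11, so a_4 = 1.
  18 = 1*11 + 7, so a_5 = 1.
  11 = 1*7 + 4, so a_6 = 1.
  7 = 1*4 + 3, so a_7 = 1.
  4 = 1*3 + 1, so a_8 = 1.
  3 = 3*1 + 0, so a_9 = 3.
so x = [4; 1, 2, 2, 1, 1, 1, 1, 1, 3].
Convergents (p_i = a_i*p_{i-1} + p_{i-2}, q_i = a_i*q_{i-1} + q_{i-2} with p_{-2}=0, p_{-1}=1, q_{-2}=1, q_{-1}=0), until the denominator exceeds 58:
  i=0: a_0=4, p_0 = 4*1 + 0 = 4, q_0 = 4*0 + 1 = 1.
  i=1: a_1=1, p_1 = 1*4 + 1 = 5, q_1 = 1*1 + 0 = 1.
  i=2: a_2=2, p_2 = 2*5 + 4 = 14, q_2 = 2*1 + 1 = 3.
  i=3: a_3=2, p_3 = 2*14 + 5 = 33, q_3 = 2*3 + 1 = 7.
  i=4: a_4=1, p_4 = 1*33 + 14 = 47, q_4 = 1*7 + 3 = 10.
  i=5: a_5=1, p_5 = 1*47 + 33 = 80, q_5 = 1*10 + 7 = 17.
  i=6: a_6=1, p_6 = 1*80 + 47 = 127, q_6 = 1*17 + 10 = 27.
  i=7: a_7=1, p_7 = 1*127 + 80 = 207, q_7 = 1*27 + 17 = 44.
  i=8: a_8=1, p_8 = 1*207 + 127 = 334, q_8 = 1*44 + 27 = 71.
q_8 = 71 > 58, so the last convergent with denominator <= 58 is p_7/q_7 = 207/44.
The closest fraction with denominator <= 58 is either p_7/q_7 or the intermediate fraction (k*p_7 + p_6)/(k*q_7 + q_6) with the largest k >= 1 whose denominator stays <= 58; these approach x as k grows, and every other convergent or intermediate fraction in range is farther away.
Largest k: floor((58 - q_6)/q_7) = floor((58 - 27)/44) = 0.
Since k = 0, no intermediate fraction beyond p_7/q_7 has denominator <= 58, so the convergent 207/44 is the closest (its error is |1209*44 - 207*257|/(257*44) = 3/11308).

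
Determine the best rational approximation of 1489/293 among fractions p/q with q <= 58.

Expand x = 1489/293 as a continued fraction with the Euclidean algorithm:
  1489 = 5*293 + 24, so a_0 = 5.
  293 = 12*24 + 5, so a_1 = 12.
  24 = 4*5 + 4, so a_2 = 4.
  5 = 1*4 + 1, so a_3 = 1.
  4 = 4*1 + 0, so a_4 = 4.
so x = [5; 12, 4, 1, 4].
Convergents (p_i = a_i*p_{i-1} + p_{i-2}, q_i = a_i*q_{i-1} + q_{i-2} with p_{-2}=0, p_{-1}=1, q_{-2}=1, q_{-1}=0), until the denominator exceeds 58:
  i=0: a_0=5, p_0 = 5*1 + 0 = 5, q_0 = 5*0 + 1 = 1.
  i=1: a_1=12, p_1 = 12*5 + 1 = 61, q_1 = 12*1 + 0 = 12.
  i=2: a_2=4, p_2 = 4*61 + 5 = 249, q_2 = 4*12 + 1 = 49.
  i=3: a_3=1, p_3 = 1*249 + 61 = 310, q_3 = 1*49 + 12 = 61.
q_3 = 61 > 58, so the last convergent with denominator <= 58 is p_2/q_2 = 249/49.
The closest fraction with denominator <= 58 is either p_2/q_2 or the intermediate fraction (k*p_2 + p_1)/(k*q_2 + q_1) with the largest k >= 1 whose denominator stays <= 58; these approach x as k grows, and every other convergent or intermediate fraction in range is farther away.
Largest k: floor((58 - q_1)/q_2) = floor((58 - 12)/49) = 0.
Since k = 0, no intermediate fraction beyond p_2/q_2 has denominator <= 58, so the convergent 249/49 is the closest (its error is |1489*49 - 249*293|/(293*49) = 4/14357).

249/49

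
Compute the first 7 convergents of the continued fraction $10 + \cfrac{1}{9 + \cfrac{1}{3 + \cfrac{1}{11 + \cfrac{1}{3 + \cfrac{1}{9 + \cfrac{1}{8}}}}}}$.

Using the convergent recurrence p_i = a_i*p_{i-1} + p_{i-2}, q_i = a_i*q_{i-1} + q_{i-2} with p_{-2}=0, p_{-1}=1, q_{-2}=1, q_{-1}=0:
  i=0: a_0=10, p_0 = 10*1 + 0 = 10, q_0 = 10*0 + 1 = 1.
  i=1: a_1=9, p_1 = 9*10 + 1 = 91, q_1 = 9*1 + 0 = 9.
  i=2: a_2=3, p_2 = 3*91 + 10 = 283, q_2 = 3*9 + 1 = 28.
  i=3: a_3=11, p_3 = 11*283 + 91 = 3204, q_3 = 11*28 + 9 = 317.
  i=4: a_4=3, p_4 = 3*3204 + 283 = 9895, q_4 = 3*317 + 28 = 979.
  i=5: a_5=9, p_5 = 9*9895 + 3204 = 92259, q_5 = 9*979 + 317 = 9128.
  i=6: a_6=8, p_6 = 8*92259 + 9895 = 747967, q_6 = 8*9128 + 979 = 74003.

10/1, 91/9, 283/28, 3204/317, 9895/979, 92259/9128, 747967/74003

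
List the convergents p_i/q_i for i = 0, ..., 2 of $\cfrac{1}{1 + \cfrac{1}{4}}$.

0/1, 1/1, 4/5

Using the convergent recurrence p_i = a_i*p_{i-1} + p_{i-2}, q_i = a_i*q_{i-1} + q_{i-2} with p_{-2}=0, p_{-1}=1, q_{-2}=1, q_{-1}=0:
  i=0: a_0=0, p_0 = 0*1 + 0 = 0, q_0 = 0*0 + 1 = 1.
  i=1: a_1=1, p_1 = 1*0 + 1 = 1, q_1 = 1*1 + 0 = 1.
  i=2: a_2=4, p_2 = 4*1 + 0 = 4, q_2 = 4*1 + 1 = 5.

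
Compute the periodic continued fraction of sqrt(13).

[3; (1, 1, 1, 1, 6)]

Write x_i = (sqrt(13) + m_i)/d_i with (m_0, d_0) = (0, 1). a_0 = floor(sqrt(13)) = 3, since 3^2 = 9 <= 13 < 16 = 4^2.
Iterate m_{i+1} = d_i*a_i - m_i, d_{i+1} = (13 - m_{i+1}^2)/d_i, a_{i+1} = floor((a_0 + m_{i+1})/d_{i+1}):
  m_1 = 1*3 - 0 = 3, d_1 = (13 - 3^2)/1 = 4/1 = 4, a_1 = floor((3 + 3)/4) = 1.
  m_2 = 4*1 - 3 = 1, d_2 = (13 - 1^2)/4 = 12/4 = 3, a_2 = floor((3 + 1)/3) = 1.
  m_3 = 3*1 - 1 = 2, d_3 = (13 - 2^2)/3 = 9/3 = 3, a_3 = floor((3 + 2)/3) = 1.
  m_4 = 3*1 - 2 = 1, d_4 = (13 - 1^2)/3 = 12/3 = 4, a_4 = floor((3 + 1)/4) = 1.
  m_5 = 4*1 - 1 = 3, d_5 = (13 - 3^2)/4 = 4/4 = 1, a_5 = floor((3 + 3)/1) = 6.
  m_6 = 1*6 - 3 = 3, d_6 = (13 - 3^2)/1 = 4/1 = 4: (m_6, d_6) = (m_1, d_1) = (3, 4), so from here the quotients repeat a_1, ..., a_5; the period length is 5.
Hence the expansion of sqrt(13) is a_0 = 3 followed by the repeating block 1, 1, 1, 1, 6 (period 5).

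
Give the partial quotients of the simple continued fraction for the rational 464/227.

Run the Euclidean algorithm on 464 and 227; the successive quotients are the partial quotients a_0, a_1, ... (each step inverts the fractional part left over by the previous one):
  464 = 2*227 + 10, so a_0 = 2.
  227 = 22*10 + 7, so a_1 = 22.
  10 = 1*7 + 3, so a_2 = 1.
  7 = 2*3 + 1, so a_3 = 2.
  3 = 3*1 + 0, so a_4 = 3.
The remainder reaches 0 after 5 divisions, so the expansion has 5 partial quotients, read off in order.

[2; 22, 1, 2, 3]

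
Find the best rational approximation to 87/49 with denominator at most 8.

9/5

Expand x = 87/49 as a continued fraction with the Euclidean algorithm:
  87 = 1*49 + 38, so a_0 = 1.
  49 = 1*38 + 11, so a_1 = 1.
  38 = 3*11 + 5, so a_2 = 3.
  11 = 2*5 + 1, so a_3 = 2.
  5 = 5*1 + 0, so a_4 = 5.
so x = [1; 1, 3, 2, 5].
Convergents (p_i = a_i*p_{i-1} + p_{i-2}, q_i = a_i*q_{i-1} + q_{i-2} with p_{-2}=0, p_{-1}=1, q_{-2}=1, q_{-1}=0), until the denominator exceeds 8:
  i=0: a_0=1, p_0 = 1*1 + 0 = 1, q_0 = 1*0 + 1 = 1.
  i=1: a_1=1, p_1 = 1*1 + 1 = 2, q_1 = 1*1 + 0 = 1.
  i=2: a_2=3, p_2 = 3*2 + 1 = 7, q_2 = 3*1 + 1 = 4.
  i=3: a_3=2, p_3 = 2*7 + 2 = 16, q_3 = 2*4 + 1 = 9.
q_3 = 9 > 8, so the last convergent with denominator <= 8 is p_2/q_2 = 7/4.
The closest fraction with denominator <= 8 is either p_2/q_2 or the intermediate fraction (k*p_2 + p_1)/(k*q_2 + q_1) with the largest k >= 1 whose denominator stays <= 8; these approach x as k grows, and every other convergent or intermediate fraction in range is farther away.
Largest k: floor((8 - q_1)/q_2) = floor((8 - 1)/4) = 1.
That gives (1*7 + 2)/(1*4 + 1) = 9/5.
Compare the errors: |x - 7/4| = |87*4 - 7*49|/(49*4) = 5/196, and |x - 9/5| = |87*5 - 9*49|/(49*5) = 6/245.
Cross-multiplying, 6*196 = 1176 < 1225 = 5*245, so 6/245 is smaller: the intermediate fraction 9/5 is closer to x than 7/4.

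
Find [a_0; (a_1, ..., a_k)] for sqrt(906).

[30; (10, 60)]

Write x_i = (sqrt(906) + m_i)/d_i with (m_0, d_0) = (0, 1). a_0 = floor(sqrt(906)) = 30, since 30^2 = 900 <= 906 < 961 = 31^2.
Iterate m_{i+1} = d_i*a_i - m_i, d_{i+1} = (906 - m_{i+1}^2)/d_i, a_{i+1} = floor((a_0 + m_{i+1})/d_{i+1}):
  m_1 = 1*30 - 0 = 30, d_1 = (906 - 30^2)/1 = 6/1 = 6, a_1 = floor((30 + 30)/6) = 10.
  m_2 = 6*10 - 30 = 30, d_2 = (906 - 30^2)/6 = 6/6 = 1, a_2 = floor((30 + 30)/1) = 60.
  m_3 = 1*60 - 30 = 30, d_3 = (906 - 30^2)/1 = 6/1 = 6: (m_3, d_3) = (m_1, d_1) = (30, 6), so from here the quotients repeat a_1, a_2; the period length is 2.
Hence the expansion of sqrt(906) is a_0 = 30 followed by the repeating block 10, 60 (period 2).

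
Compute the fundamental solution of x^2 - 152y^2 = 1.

(x, y) = (37, 3)

First expand sqrt(152) as a continued fraction. With x_i = (sqrt(152) + m_i)/d_i and (m_0, d_0) = (0, 1): a_0 = floor(sqrt(152)) = 12, since 12^2 = 144 <= 152 < 169 = 13^2.
Iterate m_{i+1} = d_i*a_i - m_i, d_{i+1} = (152 - m_{i+1}^2)/d_i, a_{i+1} = floor((a_0 + m_{i+1})/d_{i+1}):
  m_1 = 1*12 - 0 = 12, d_1 = (152 - 12^2)/1 = 8/1 = 8, a_1 = floor((12 + 12)/8) = 3.
  m_2 = 8*3 - 12 = 12, d_2 = (152 - 12^2)/8 = 8/8 = 1, a_2 = floor((12 + 12)/1) = 24.
  m_3 = 1*24 - 12 = 12, d_3 = (152 - 12^2)/1 = 8/1 = 8: (m_3, d_3) = (m_1, d_1) = (12, 8), so from here the quotients repeat a_1, a_2; the period length is 2.
So sqrt(152) = [12; (3, 24)] with period length k = 2.
k is even, so the fundamental solution of x^2 - 152y^2 = 1 is (p_{k-1}, q_{k-1}) = (p_1, q_1); compute convergents through index 1.
Convergents (p_i = a_i*p_{i-1} + p_{i-2}, q_i = a_i*q_{i-1} + q_{i-2} with p_{-2}=0, p_{-1}=1, q_{-2}=1, q_{-1}=0):
  i=0: a_0=12, p_0 = 12*1 + 0 = 12, q_0 = 12*0 + 1 = 1.
  i=1: a_1=3, p_1 = 3*12 + 1 = 37, q_1 = 3*1 + 0 = 3.
Check: 37^2 - 152*3^2 = 1369 - 1368 = 1, so (x, y) = (37, 3) solves the equation, and by the theorem it is the least positive solution.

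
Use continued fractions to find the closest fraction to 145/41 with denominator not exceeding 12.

39/11

Expand x = 145/41 as a continued fraction with the Euclidean algorithm:
  145 = 3*41 + 22, so a_0 = 3.
  41 = 1*22 + 19, so a_1 = 1.
  22 = 1*19 + 3, so a_2 = 1.
  19 = 6*3 + 1, so a_3 = 6.
  3 = 3*1 + 0, so a_4 = 3.
so x = [3; 1, 1, 6, 3].
Convergents (p_i = a_i*p_{i-1} + p_{i-2}, q_i = a_i*q_{i-1} + q_{i-2} with p_{-2}=0, p_{-1}=1, q_{-2}=1, q_{-1}=0), until the denominator exceeds 12:
  i=0: a_0=3, p_0 = 3*1 + 0 = 3, q_0 = 3*0 + 1 = 1.
  i=1: a_1=1, p_1 = 1*3 + 1 = 4, q_1 = 1*1 + 0 = 1.
  i=2: a_2=1, p_2 = 1*4 + 3 = 7, q_2 = 1*1 + 1 = 2.
  i=3: a_3=6, p_3 = 6*7 + 4 = 46, q_3 = 6*2 + 1 = 13.
q_3 = 13 > 12, so the last convergent with denominator <= 12 is p_2/q_2 = 7/2.
The closest fraction with denominator <= 12 is either p_2/q_2 or the intermediate fraction (k*p_2 + p_1)/(k*q_2 + q_1) with the largest k >= 1 whose denominator stays <= 12; these approach x as k grows, and every other convergent or intermediate fraction in range is farther away.
Largest k: floor((12 - q_1)/q_2) = floor((12 - 1)/2) = 5.
That gives (5*7 + 4)/(5*2 + 1) = 39/11.
Compare the errors: |x - 7/2| = |145*2 - 7*41|/(41*2) = 3/82, and |x - 39/11| = |145*11 - 39*41|/(41*11) = 4/451.
Cross-multiplying, 4*82 = 328 < 1353 = 3*451, so 4/451 is smaller: the intermediate fraction 39/11 is closer to x than 7/2.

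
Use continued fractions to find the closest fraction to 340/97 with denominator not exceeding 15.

Expand x = 340/97 as a continued fraction with the Euclidean algorithm:
  340 = 3*97 + 49, so a_0 = 3.
  97 = 1*49 + 48, so a_1 = 1.
  49 = 1*48 + 1, so a_2 = 1.
  48 = 48*1 + 0, so a_3 = 48.
so x = [3; 1, 1, 48].
Convergents (p_i = a_i*p_{i-1} + p_{i-2}, q_i = a_i*q_{i-1} + q_{i-2} with p_{-2}=0, p_{-1}=1, q_{-2}=1, q_{-1}=0), until the denominator exceeds 15:
  i=0: a_0=3, p_0 = 3*1 + 0 = 3, q_0 = 3*0 + 1 = 1.
  i=1: a_1=1, p_1 = 1*3 + 1 = 4, q_1 = 1*1 + 0 = 1.
  i=2: a_2=1, p_2 = 1*4 + 3 = 7, q_2 = 1*1 + 1 = 2.
  i=3: a_3=48, p_3 = 48*7 + 4 = 340, q_3 = 48*2 + 1 = 97.
q_3 = 97 > 15, so the last convergent with denominator <= 15 is p_2/q_2 = 7/2.
The closest fraction with denominator <= 15 is either p_2/q_2 or the intermediate fraction (k*p_2 + p_1)/(k*q_2 + q_1) with the largest k >= 1 whose denominator stays <= 15; these approach x as k grows, and every other convergent or intermediate fraction in range is farther away.
Largest k: floor((15 - q_1)/q_2) = floor((15 - 1)/2) = 7.
That gives (7*7 + 4)/(7*2 + 1) = 53/15.
Compare the errors: |x - 7/2| = |340*2 - 7*97|/(97*2) = 1/194, and |x - 53/15| = |340*15 - 53*97|/(97*15) = 41/1455.
Cross-multiplying, 1*1455 = 1455 < 7954 = 41*194, so 1/194 is smaller: the convergent 7/2 is closer to x than 53/15.

7/2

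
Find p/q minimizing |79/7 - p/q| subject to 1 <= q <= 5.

Expand x = 79/7 as a continued fraction with the Euclidean algorithm:
  79 = 11*7 + 2, so a_0 = 11.
  7 = 3*2 + 1, so a_1 = 3.
  2 = 2*1 + 0, so a_2 = 2.
so x = [11; 3, 2].
Convergents (p_i = a_i*p_{i-1} + p_{i-2}, q_i = a_i*q_{i-1} + q_{i-2} with p_{-2}=0, p_{-1}=1, q_{-2}=1, q_{-1}=0), until the denominator exceeds 5:
  i=0: a_0=11, p_0 = 11*1 + 0 = 11, q_0 = 11*0 + 1 = 1.
  i=1: a_1=3, p_1 = 3*11 + 1 = 34, q_1 = 3*1 + 0 = 3.
  i=2: a_2=2, p_2 = 2*34 + 11 = 79, q_2 = 2*3 + 1 = 7.
q_2 = 7 > 5, so the last convergent with denominator <= 5 is p_1/q_1 = 34/3.
The closest fraction with denominator <= 5 is either p_1/q_1 or the intermediate fraction (k*p_1 + p_0)/(k*q_1 + q_0) with the largest k >= 1 whose denominator stays <= 5; these approach x as k grows, and every other convergent or intermediate fraction in range is farther away.
Largest k: floor((5 - q_0)/q_1) = floor((5 - 1)/3) = 1.
That gives (1*34 + 11)/(1*3 + 1) = 45/4.
Compare the errors: |x - 34/3| = |79*3 - 34*7|/(7*3) = 1/21, and |x - 45/4| = |79*4 - 45*7|/(7*4) = 1/28.
Cross-multiplying, 1*21 = 21 < 28 = 1*28, so 1/28 is smaller: the intermediate fraction 45/4 is closer to x than 34/3.

45/4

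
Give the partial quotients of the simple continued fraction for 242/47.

[5; 6, 1, 2, 2]

Run the Euclidean algorithm on 242 and 47; the successive quotients are the partial quotients a_0, a_1, ... (each step inverts the fractional part left over by the previous one):
  242 = 5*47 + 7, so a_0 = 5.
  47 = 6*7 + 5, so a_1 = 6.
  7 = 1*5 + 2, so a_2 = 1.
  5 = 2*2 + 1, so a_3 = 2.
  2 = 2*1 + 0, so a_4 = 2.
The remainder reaches 0 after 5 divisions, so the expansion has 5 partial quotients, read off in order.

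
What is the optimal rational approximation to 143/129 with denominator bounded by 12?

10/9

Expand x = 143/129 as a continued fraction with the Euclidean algorithm:
  143 = 1*129 + 14, so a_0 = 1.
  129 = 9*14 + 3, so a_1 = 9.
  14 = 4*3 + 2, so a_2 = 4.
  3 = 1*2 + 1, so a_3 = 1.
  2 = 2*1 + 0, so a_4 = 2.
so x = [1; 9, 4, 1, 2].
Convergents (p_i = a_i*p_{i-1} + p_{i-2}, q_i = a_i*q_{i-1} + q_{i-2} with p_{-2}=0, p_{-1}=1, q_{-2}=1, q_{-1}=0), until the denominator exceeds 12:
  i=0: a_0=1, p_0 = 1*1 + 0 = 1, q_0 = 1*0 + 1 = 1.
  i=1: a_1=9, p_1 = 9*1 + 1 = 10, q_1 = 9*1 + 0 = 9.
  i=2: a_2=4, p_2 = 4*10 + 1 = 41, q_2 = 4*9 + 1 = 37.
q_2 = 37 > 12, so the last convergent with denominator <= 12 is p_1/q_1 = 10/9.
The closest fraction with denominator <= 12 is either p_1/q_1 or the intermediate fraction (k*p_1 + p_0)/(k*q_1 + q_0) with the largest k >= 1 whose denominator stays <= 12; these approach x as k grows, and every other convergent or intermediate fraction in range is farther away.
Largest k: floor((12 - q_0)/q_1) = floor((12 - 1)/9) = 1.
That gives (1*10 + 1)/(1*9 + 1) = 11/10.
Compare the errors: |x - 10/9| = |143*9 - 10*129|/(129*9) = 3/1161, and |x - 11/10| = |143*10 - 11*129|/(129*10) = 11/1290.
Cross-multiplying, 3*1290 = 3870 < 12771 = 11*1161, so 3/1161 is smaller: the convergent 10/9 is closer to x than 11/10.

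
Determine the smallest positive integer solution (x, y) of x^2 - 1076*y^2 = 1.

(x, y) = (13449, 410)

First expand sqrt(1076) as a continued fraction. With x_i = (sqrt(1076) + m_i)/d_i and (m_0, d_0) = (0, 1): a_0 = floor(sqrt(1076)) = 32, since 32^2 = 1024 <= 1076 < 1089 = 33^2.
Iterate m_{i+1} = d_i*a_i - m_i, d_{i+1} = (1076 - m_{i+1}^2)/d_i, a_{i+1} = floor((a_0 + m_{i+1})/d_{i+1}):
  m_1 = 1*32 - 0 = 32, d_1 = (1076 - 32^2)/1 = 52/1 = 52, a_1 = floor((32 + 32)/52) = 1.
  m_2 = 52*1 - 32 = 20, d_2 = (1076 - 20^2)/52 = 676/52 = 13, a_2 = floor((32 + 20)/13) = 4.
  m_3 = 13*4 - 20 = 32, d_3 = (1076 - 32^2)/13 = 52/13 = 4, a_3 = floor((32 + 32)/4) = 16.
  m_4 = 4*16 - 32 = 32, d_4 = (1076 - 32^2)/4 = 52/4 = 13, a_4 = floor((32 + 32)/13) = 4.
  m_5 = 13*4 - 32 = 20, d_5 = (1076 - 20^2)/13 = 676/13 = 52, a_5 = floor((32 + 20)/52) = 1.
  m_6 = 52*1 - 20 = 32, d_6 = (1076 - 32^2)/52 = 52/52 = 1, a_6 = floor((32 + 32)/1) = 64.
  m_7 = 1*64 - 32 = 32, d_7 = (1076 - 32^2)/1 = 52/1 = 52: (m_7, d_7) = (m_1, d_1) = (32, 52), so from here the quotients repeat a_1, ..., a_6; the period length is 6.
So sqrt(1076) = [32; (1, 4, 16, 4, 1, 64)] with period length k = 6.
k is even, so the fundamental solution of x^2 - 1076y^2 = 1 is (p_{k-1}, q_{k-1}) = (p_5, q_5); compute convergents through index 5.
Convergents (p_i = a_i*p_{i-1} + p_{i-2}, q_i = a_i*q_{i-1} + q_{i-2} with p_{-2}=0, p_{-1}=1, q_{-2}=1, q_{-1}=0):
  i=0: a_0=32, p_0 = 32*1 + 0 = 32, q_0 = 32*0 + 1 = 1.
  i=1: a_1=1, p_1 = 1*32 + 1 = 33, q_1 = 1*1 + 0 = 1.
  i=2: a_2=4, p_2 = 4*33 + 32 = 164, q_2 = 4*1 + 1 = 5.
  i=3: a_3=16, p_3 = 16*164 + 33 = 2657, q_3 = 16*5 + 1 = 81.
  i=4: a_4=4, p_4 = 4*2657 + 164 = 10792, q_4 = 4*81 + 5 = 329.
  i=5: a_5=1, p_5 = 1*10792 + 2657 = 13449, q_5 = 1*329 + 81 = 410.
Check: 13449^2 - 1076*410^2 = 180875601 - 180875600 = 1, so (x, y) = (13449, 410) solves the equation, and by the theorem it is the least positive solution.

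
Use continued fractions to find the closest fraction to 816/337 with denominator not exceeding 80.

Expand x = 816/337 as a continued fraction with the Euclidean algorithm:
  816 = 2*337 + 142, so a_0 = 2.
  337 = 2*142 + 53, so a_1 = 2.
  142 = 2*53 + 36, so a_2 = 2.
  53 = 1*36 + 17, so a_3 = 1.
  36 = 2*17 + 2, so a_4 = 2.
  17 = 8*2 + 1, so a_5 = 8.
  2 = 2*1 + 0, so a_6 = 2.
so x = [2; 2, 2, 1, 2, 8, 2].
Convergents (p_i = a_i*p_{i-1} + p_{i-2}, q_i = a_i*q_{i-1} + q_{i-2} with p_{-2}=0, p_{-1}=1, q_{-2}=1, q_{-1}=0), until the denominator exceeds 80:
  i=0: a_0=2, p_0 = 2*1 + 0 = 2, q_0 = 2*0 + 1 = 1.
  i=1: a_1=2, p_1 = 2*2 + 1 = 5, q_1 = 2*1 + 0 = 2.
  i=2: a_2=2, p_2 = 2*5 + 2 = 12, q_2 = 2*2 + 1 = 5.
  i=3: a_3=1, p_3 = 1*12 + 5 = 17, q_3 = 1*5 + 2 = 7.
  i=4: a_4=2, p_4 = 2*17 + 12 = 46, q_4 = 2*7 + 5 = 19.
  i=5: a_5=8, p_5 = 8*46 + 17 = 385, q_5 = 8*19 + 7 = 159.
q_5 = 159 > 80, so the last convergent with denominator <= 80 is p_4/q_4 = 46/19.
The closest fraction with denominator <= 80 is either p_4/q_4 or the intermediate fraction (k*p_4 + p_3)/(k*q_4 + q_3) with the largest k >= 1 whose denominator stays <= 80; these approach x as k grows, and every other convergent or intermediate fraction in range is farther away.
Largest k: floor((80 - q_3)/q_4) = floor((80 - 7)/19) = 3.
That gives (3*46 + 17)/(3*19 + 7) = 155/64.
Compare the errors: |x - 46/19| = |816*19 - 46*337|/(337*19) = 2/6403, and |x - 155/64| = |816*64 - 155*337|/(337*64) = 11/21568.
Cross-multiplying, 2*21568 = 43136 < 70433 = 11*6403, so 2/6403 is smaller: the convergent 46/19 is closer to x than 155/64.

46/19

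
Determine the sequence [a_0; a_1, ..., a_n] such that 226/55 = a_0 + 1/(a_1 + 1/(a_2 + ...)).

[4; 9, 6]

Run the Euclidean algorithm on 226 and 55; the successive quotients are the partial quotients a_0, a_1, ... (each step inverts the fractional part left over by the previous one):
  226 = 4*55 + 6, so a_0 = 4.
  55 = 9*6 + 1, so a_1 = 9.
  6 = 6*1 + 0, so a_2 = 6.
The remainder reaches 0 after 3 divisions, so the expansion has 3 partial quotients, read off in order.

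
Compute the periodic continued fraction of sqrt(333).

[18; (4, 36)]

Write x_i = (sqrt(333) + m_i)/d_i with (m_0, d_0) = (0, 1). a_0 = floor(sqrt(333)) = 18, since 18^2 = 324 <= 333 < 361 = 19^2.
Iterate m_{i+1} = d_i*a_i - m_i, d_{i+1} = (333 - m_{i+1}^2)/d_i, a_{i+1} = floor((a_0 + m_{i+1})/d_{i+1}):
  m_1 = 1*18 - 0 = 18, d_1 = (333 - 18^2)/1 = 9/1 = 9, a_1 = floor((18 + 18)/9) = 4.
  m_2 = 9*4 - 18 = 18, d_2 = (333 - 18^2)/9 = 9/9 = 1, a_2 = floor((18 + 18)/1) = 36.
  m_3 = 1*36 - 18 = 18, d_3 = (333 - 18^2)/1 = 9/1 = 9: (m_3, d_3) = (m_1, d_1) = (18, 9), so from here the quotients repeat a_1, a_2; the period length is 2.
Hence the expansion of sqrt(333) is a_0 = 18 followed by the repeating block 4, 36 (period 2).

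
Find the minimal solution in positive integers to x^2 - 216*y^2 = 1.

(x, y) = (485, 33)

First expand sqrt(216) as a continued fraction. With x_i = (sqrt(216) + m_i)/d_i and (m_0, d_0) = (0, 1): a_0 = floor(sqrt(216)) = 14, since 14^2 = 196 <= 216 < 225 = 15^2.
Iterate m_{i+1} = d_i*a_i - m_i, d_{i+1} = (216 - m_{i+1}^2)/d_i, a_{i+1} = floor((a_0 + m_{i+1})/d_{i+1}):
  m_1 = 1*14 - 0 = 14, d_1 = (216 - 14^2)/1 = 20/1 = 20, a_1 = floor((14 + 14)/20) = 1.
  m_2 = 20*1 - 14 = 6, d_2 = (216 - 6^2)/20 = 180/20 = 9, a_2 = floor((14 + 6)/9) = 2.
  m_3 = 9*2 - 6 = 12, d_3 = (216 - 12^2)/9 = 72/9 = 8, a_3 = floor((14 + 12)/8) = 3.
  m_4 = 8*3 - 12 = 12, d_4 = (216 - 12^2)/8 = 72/8 = 9, a_4 = floor((14 + 12)/9) = 2.
  m_5 = 9*2 - 12 = 6, d_5 = (216 - 6^2)/9 = 180/9 = 20, a_5 = floor((14 + 6)/20) = 1.
  m_6 = 20*1 - 6 = 14, d_6 = (216 - 14^2)/20 = 20/20 = 1, a_6 = floor((14 + 14)/1) = 28.
  m_7 = 1*28 - 14 = 14, d_7 = (216 - 14^2)/1 = 20/1 = 20: (m_7, d_7) = (m_1, d_1) = (14, 20), so from here the quotients repeat a_1, ..., a_6; the period length is 6.
So sqrt(216) = [14; (1, 2, 3, 2, 1, 28)] with period length k = 6.
k is even, so the fundamental solution of x^2 - 216y^2 = 1 is (p_{k-1}, q_{k-1}) = (p_5, q_5); compute convergents through index 5.
Convergents (p_i = a_i*p_{i-1} + p_{i-2}, q_i = a_i*q_{i-1} + q_{i-2} with p_{-2}=0, p_{-1}=1, q_{-2}=1, q_{-1}=0):
  i=0: a_0=14, p_0 = 14*1 + 0 = 14, q_0 = 14*0 + 1 = 1.
  i=1: a_1=1, p_1 = 1*14 + 1 = 15, q_1 = 1*1 + 0 = 1.
  i=2: a_2=2, p_2 = 2*15 + 14 = 44, q_2 = 2*1 + 1 = 3.
  i=3: a_3=3, p_3 = 3*44 + 15 = 147, q_3 = 3*3 + 1 = 10.
  i=4: a_4=2, p_4 = 2*147 + 44 = 338, q_4 = 2*10 + 3 = 23.
  i=5: a_5=1, p_5 = 1*338 + 147 = 485, q_5 = 1*23 + 10 = 33.
Check: 485^2 - 216*33^2 = 235225 - 235224 = 1, so (x, y) = (485, 33) solves the equation, and by the theorem it is the least positive solution.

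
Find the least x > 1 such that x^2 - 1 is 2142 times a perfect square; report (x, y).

(x, y) = (11663, 252)

First expand sqrt(2142) as a continued fraction. With x_i = (sqrt(2142) + m_i)/d_i and (m_0, d_0) = (0, 1): a_0 = floor(sqrt(2142)) = 46, since 46^2 = 2116 <= 2142 < 2209 = 47^2.
Iterate m_{i+1} = d_i*a_i - m_i, d_{i+1} = (2142 - m_{i+1}^2)/d_i, a_{i+1} = floor((a_0 + m_{i+1})/d_{i+1}):
  m_1 = 1*46 - 0 = 46, d_1 = (2142 - 46^2)/1 = 26/1 = 26, a_1 = floor((46 + 46)/26) = 3.
  m_2 = 26*3 - 46 = 32, d_2 = (2142 - 32^2)/26 = 1118/26 = 43, a_2 = floor((46 + 32)/43) = 1.
  m_3 = 43*1 - 32 = 11, d_3 = (2142 - 11^2)/43 = 2021/43 = 47, a_3 = floor((46 + 11)/47) = 1.
  m_4 = 47*1 - 11 = 36, d_4 = (2142 - 36^2)/47 = 846/47 = 18, a_4 = floor((46 + 36)/18) = 4.
  m_5 = 18*4 - 36 = 36, d_5 = (2142 - 36^2)/18 = 846/18 = 47, a_5 = floor((46 + 36)/47) = 1.
  m_6 = 47*1 - 36 = 11, d_6 = (2142 - 11^2)/47 = 2021/47 = 43, a_6 = floor((46 + 11)/43) = 1.
  m_7 = 43*1 - 11 = 32, d_7 = (2142 - 32^2)/43 = 1118/43 = 26, a_7 = floor((46 + 32)/26) = 3.
  m_8 = 26*3 - 32 = 46, d_8 = (2142 - 46^2)/26 = 26/26 = 1, a_8 = floor((46 + 46)/1) = 92.
  m_9 = 1*92 - 46 = 46, d_9 = (2142 - 46^2)/1 = 26/1 = 26: (m_9, d_9) = (m_1, d_1) = (46, 26), so from here the quotients repeat a_1, ..., a_8; the period length is 8.
So sqrt(2142) = [46; (3, 1, 1, 4, 1, 1, 3, 92)] with period length k = 8.
k is even, so the fundamental solution of x^2 - 2142y^2 = 1 is (p_{k-1}, q_{k-1}) = (p_7, q_7); compute convergents through index 7.
Convergents (p_i = a_i*p_{i-1} + p_{i-2}, q_i = a_i*q_{i-1} + q_{i-2} with p_{-2}=0, p_{-1}=1, q_{-2}=1, q_{-1}=0):
  i=0: a_0=46, p_0 = 46*1 + 0 = 46, q_0 = 46*0 + 1 = 1.
  i=1: a_1=3, p_1 = 3*46 + 1 = 139, q_1 = 3*1 + 0 = 3.
  i=2: a_2=1, p_2 = 1*139 + 46 = 185, q_2 = 1*3 + 1 = 4.
  i=3: a_3=1, p_3 = 1*185 + 139 = 324, q_3 = 1*4 + 3 = 7.
  i=4: a_4=4, p_4 = 4*324 + 185 = 1481, q_4 = 4*7 + 4 = 32.
  i=5: a_5=1, p_5 = 1*1481 + 324 = 1805, q_5 = 1*32 + 7 = 39.
  i=6: a_6=1, p_6 = 1*1805 + 1481 = 3286, q_6 = 1*39 + 32 = 71.
  i=7: a_7=3, p_7 = 3*3286 + 1805 = 11663, q_7 = 3*71 + 39 = 252.
Check: 11663^2 - 2142*252^2 = 136025569 - 136025568 = 1, so (x, y) = (11663, 252) solves the equation, and by the theorem it is the least positive solution.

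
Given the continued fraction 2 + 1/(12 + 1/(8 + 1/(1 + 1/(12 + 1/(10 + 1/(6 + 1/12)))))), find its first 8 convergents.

Using the convergent recurrence p_i = a_i*p_{i-1} + p_{i-2}, q_i = a_i*q_{i-1} + q_{i-2} with p_{-2}=0, p_{-1}=1, q_{-2}=1, q_{-1}=0:
  i=0: a_0=2, p_0 = 2*1 + 0 = 2, q_0 = 2*0 + 1 = 1.
  i=1: a_1=12, p_1 = 12*2 + 1 = 25, q_1 = 12*1 + 0 = 12.
  i=2: a_2=8, p_2 = 8*25 + 2 = 202, q_2 = 8*12 + 1 = 97.
  i=3: a_3=1, p_3 = 1*202 + 25 = 227, q_3 = 1*97 + 12 = 109.
  i=4: a_4=12, p_4 = 12*227 + 202 = 2926, q_4 = 12*109 + 97 = 1405.
  i=5: a_5=10, p_5 = 10*2926 + 227 = 29487, q_5 = 10*1405 + 109 = 14159.
  i=6: a_6=6, p_6 = 6*29487 + 2926 = 179848, q_6 = 6*14159 + 1405 = 86359.
  i=7: a_7=12, p_7 = 12*179848 + 29487 = 2187663, q_7 = 12*86359 + 14159 = 1050467.

2/1, 25/12, 202/97, 227/109, 2926/1405, 29487/14159, 179848/86359, 2187663/1050467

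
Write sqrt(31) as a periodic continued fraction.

Write x_i = (sqrt(31) + m_i)/d_i with (m_0, d_0) = (0, 1). a_0 = floor(sqrt(31)) = 5, since 5^2 = 25 <= 31 < 36 = 6^2.
Iterate m_{i+1} = d_i*a_i - m_i, d_{i+1} = (31 - m_{i+1}^2)/d_i, a_{i+1} = floor((a_0 + m_{i+1})/d_{i+1}):
  m_1 = 1*5 - 0 = 5, d_1 = (31 - 5^2)/1 = 6/1 = 6, a_1 = floor((5 + 5)/6) = 1.
  m_2 = 6*1 - 5 = 1, d_2 = (31 - 1^2)/6 = 30/6 = 5, a_2 = floor((5 + 1)/5) = 1.
  m_3 = 5*1 - 1 = 4, d_3 = (31 - 4^2)/5 = 15/5 = 3, a_3 = floor((5 + 4)/3) = 3.
  m_4 = 3*3 - 4 = 5, d_4 = (31 - 5^2)/3 = 6/3 = 2, a_4 = floor((5 + 5)/2) = 5.
  m_5 = 2*5 - 5 = 5, d_5 = (31 - 5^2)/2 = 6/2 = 3, a_5 = floor((5 + 5)/3) = 3.
  m_6 = 3*3 - 5 = 4, d_6 = (31 - 4^2)/3 = 15/3 = 5, a_6 = floor((5 + 4)/5) = 1.
  m_7 = 5*1 - 4 = 1, d_7 = (31 - 1^2)/5 = 30/5 = 6, a_7 = floor((5 + 1)/6) = 1.
  m_8 = 6*1 - 1 = 5, d_8 = (31 - 5^2)/6 = 6/6 = 1, a_8 = floor((5 + 5)/1) = 10.
  m_9 = 1*10 - 5 = 5, d_9 = (31 - 5^2)/1 = 6/1 = 6: (m_9, d_9) = (m_1, d_1) = (5, 6), so from here the quotients repeat a_1, ..., a_8; the period length is 8.
Hence the expansion of sqrt(31) is a_0 = 5 followed by the repeating block 1, 1, 3, 5, 3, 1, 1, 10 (period 8).

[5; (1, 1, 3, 5, 3, 1, 1, 10)]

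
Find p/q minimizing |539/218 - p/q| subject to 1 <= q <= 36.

89/36

Expand x = 539/218 as a continued fraction with the Euclidean algorithm:
  539 = 2*218 + 103, so a_0 = 2.
  218 = 2*103 + 12, so a_1 = 2.
  103 = 8*12 + 7, so a_2 = 8.
  12 = 1*7 + 5, so a_3 = 1.
  7 = 1*5 + 2, so a_4 = 1.
  5 = 2*2 + 1, so a_5 = 2.
  2 = 2*1 + 0, so a_6 = 2.
so x = [2; 2, 8, 1, 1, 2, 2].
Convergents (p_i = a_i*p_{i-1} + p_{i-2}, q_i = a_i*q_{i-1} + q_{i-2} with p_{-2}=0, p_{-1}=1, q_{-2}=1, q_{-1}=0), until the denominator exceeds 36:
  i=0: a_0=2, p_0 = 2*1 + 0 = 2, q_0 = 2*0 + 1 = 1.
  i=1: a_1=2, p_1 = 2*2 + 1 = 5, q_1 = 2*1 + 0 = 2.
  i=2: a_2=8, p_2 = 8*5 + 2 = 42, q_2 = 8*2 + 1 = 17.
  i=3: a_3=1, p_3 = 1*42 + 5 = 47, q_3 = 1*17 + 2 = 19.
  i=4: a_4=1, p_4 = 1*47 + 42 = 89, q_4 = 1*19 + 17 = 36.
  i=5: a_5=2, p_5 = 2*89 + 47 = 225, q_5 = 2*36 + 19 = 91.
q_5 = 91 > 36, so the last convergent with denominator <= 36 is p_4/q_4 = 89/36.
The closest fraction with denominator <= 36 is either p_4/q_4 or the intermediate fraction (k*p_4 + p_3)/(k*q_4 + q_3) with the largest k >= 1 whose denominator stays <= 36; these approach x as k grows, and every other convergent or intermediate fraction in range is farther away.
Largest k: floor((36 - q_3)/q_4) = floor((36 - 19)/36) = 0.
Since k = 0, no intermediate fraction beyond p_4/q_4 has denominator <= 36, so the convergent 89/36 is the closest (its error is |539*36 - 89*218|/(218*36) = 2/7848).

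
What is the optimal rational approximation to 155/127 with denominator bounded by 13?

Expand x = 155/127 as a continued fraction with the Euclidean algorithm:
  155 = 1*127 + 28, so a_0 = 1.
  127 = 4*28 + 15, so a_1 = 4.
  28 = 1*15 + 13, so a_2 = 1.
  15 = 1*13 + 2, so a_3 = 1.
  13 = 6*2 + 1, so a_4 = 6.
  2 = 2*1 + 0, so a_5 = 2.
so x = [1; 4, 1, 1, 6, 2].
Convergents (p_i = a_i*p_{i-1} + p_{i-2}, q_i = a_i*q_{i-1} + q_{i-2} with p_{-2}=0, p_{-1}=1, q_{-2}=1, q_{-1}=0), until the denominator exceeds 13:
  i=0: a_0=1, p_0 = 1*1 + 0 = 1, q_0 = 1*0 + 1 = 1.
  i=1: a_1=4, p_1 = 4*1 + 1 = 5, q_1 = 4*1 + 0 = 4.
  i=2: a_2=1, p_2 = 1*5 + 1 = 6, q_2 = 1*4 + 1 = 5.
  i=3: a_3=1, p_3 = 1*6 + 5 = 11, q_3 = 1*5 + 4 = 9.
  i=4: a_4=6, p_4 = 6*11 + 6 = 72, q_4 = 6*9 + 5 = 59.
q_4 = 59 > 13, so the last convergent with denominator <= 13 is p_3/q_3 = 11/9.
The closest fraction with denominator <= 13 is either p_3/q_3 or the intermediate fraction (k*p_3 + p_2)/(k*q_3 + q_2) with the largest k >= 1 whose denominator stays <= 13; these approach x as k grows, and every other convergent or intermediate fraction in range is farther away.
Largest k: floor((13 - q_2)/q_3) = floor((13 - 5)/9) = 0.
Since k = 0, no intermediate fraction beyond p_3/q_3 has denominator <= 13, so the convergent 11/9 is the closest (its error is |155*9 - 11*127|/(127*9) = 2/1143).

11/9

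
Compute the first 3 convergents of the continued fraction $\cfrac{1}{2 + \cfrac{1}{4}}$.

Using the convergent recurrence p_i = a_i*p_{i-1} + p_{i-2}, q_i = a_i*q_{i-1} + q_{i-2} with p_{-2}=0, p_{-1}=1, q_{-2}=1, q_{-1}=0:
  i=0: a_0=0, p_0 = 0*1 + 0 = 0, q_0 = 0*0 + 1 = 1.
  i=1: a_1=2, p_1 = 2*0 + 1 = 1, q_1 = 2*1 + 0 = 2.
  i=2: a_2=4, p_2 = 4*1 + 0 = 4, q_2 = 4*2 + 1 = 9.

0/1, 1/2, 4/9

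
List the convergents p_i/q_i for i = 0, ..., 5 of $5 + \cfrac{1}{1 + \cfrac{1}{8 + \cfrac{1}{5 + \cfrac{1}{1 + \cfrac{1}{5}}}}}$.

5/1, 6/1, 53/9, 271/46, 324/55, 1891/321

Using the convergent recurrence p_i = a_i*p_{i-1} + p_{i-2}, q_i = a_i*q_{i-1} + q_{i-2} with p_{-2}=0, p_{-1}=1, q_{-2}=1, q_{-1}=0:
  i=0: a_0=5, p_0 = 5*1 + 0 = 5, q_0 = 5*0 + 1 = 1.
  i=1: a_1=1, p_1 = 1*5 + 1 = 6, q_1 = 1*1 + 0 = 1.
  i=2: a_2=8, p_2 = 8*6 + 5 = 53, q_2 = 8*1 + 1 = 9.
  i=3: a_3=5, p_3 = 5*53 + 6 = 271, q_3 = 5*9 + 1 = 46.
  i=4: a_4=1, p_4 = 1*271 + 53 = 324, q_4 = 1*46 + 9 = 55.
  i=5: a_5=5, p_5 = 5*324 + 271 = 1891, q_5 = 5*55 + 46 = 321.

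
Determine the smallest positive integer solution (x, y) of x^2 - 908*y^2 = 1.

(x, y) = (102151, 3390)

First expand sqrt(908) as a continued fraction. With x_i = (sqrt(908) + m_i)/d_i and (m_0, d_0) = (0, 1): a_0 = floor(sqrt(908)) = 30, since 30^2 = 900 <= 908 < 961 = 31^2.
Iterate m_{i+1} = d_i*a_i - m_i, d_{i+1} = (908 - m_{i+1}^2)/d_i, a_{i+1} = floor((a_0 + m_{i+1})/d_{i+1}):
  m_1 = 1*30 - 0 = 30, d_1 = (908 - 30^2)/1 = 8/1 = 8, a_1 = floor((30 + 30)/8) = 7.
  m_2 = 8*7 - 30 = 26, d_2 = (908 - 26^2)/8 = 232/8 = 29, a_2 = floor((30 + 26)/29) = 1.
  m_3 = 29*1 - 26 = 3, d_3 = (908 - 3^2)/29 = 899/29 = 31, a_3 = floor((30 + 3)/31) = 1.
  m_4 = 31*1 - 3 = 28, d_4 = (908 - 28^2)/31 = 124/31 = 4, a_4 = floor((30 + 28)/4) = 14.
  m_5 = 4*14 - 28 = 28, d_5 = (908 - 28^2)/4 = 124/4 = 31, a_5 = floor((30 + 28)/31) = 1.
  m_6 = 31*1 - 28 = 3, d_6 = (908 - 3^2)/31 = 899/31 = 29, a_6 = floor((30 + 3)/29) = 1.
  m_7 = 29*1 - 3 = 26, d_7 = (908 - 26^2)/29 = 232/29 = 8, a_7 = floor((30 + 26)/8) = 7.
  m_8 = 8*7 - 26 = 30, d_8 = (908 - 30^2)/8 = 8/8 = 1, a_8 = floor((30 + 30)/1) = 60.
  m_9 = 1*60 - 30 = 30, d_9 = (908 - 30^2)/1 = 8/1 = 8: (m_9, d_9) = (m_1, d_1) = (30, 8), so from here the quotients repeat a_1, ..., a_8; the period length is 8.
So sqrt(908) = [30; (7, 1, 1, 14, 1, 1, 7, 60)] with period length k = 8.
k is even, so the fundamental solution of x^2 - 908y^2 = 1 is (p_{k-1}, q_{k-1}) = (p_7, q_7); compute convergents through index 7.
Convergents (p_i = a_i*p_{i-1} + p_{i-2}, q_i = a_i*q_{i-1} + q_{i-2} with p_{-2}=0, p_{-1}=1, q_{-2}=1, q_{-1}=0):
  i=0: a_0=30, p_0 = 30*1 + 0 = 30, q_0 = 30*0 + 1 = 1.
  i=1: a_1=7, p_1 = 7*30 + 1 = 211, q_1 = 7*1 + 0 = 7.
  i=2: a_2=1, p_2 = 1*211 + 30 = 241, q_2 = 1*7 + 1 = 8.
  i=3: a_3=1, p_3 = 1*241 + 211 = 452, q_3 = 1*8 + 7 = 15.
  i=4: a_4=14, p_4 = 14*452 + 241 = 6569, q_4 = 14*15 + 8 = 218.
  i=5: a_5=1, p_5 = 1*6569 + 452 = 7021, q_5 = 1*218 + 15 = 233.
  i=6: a_6=1, p_6 = 1*7021 + 6569 = 13590, q_6 = 1*233 + 218 = 451.
  i=7: a_7=7, p_7 = 7*13590 + 7021 = 102151, q_7 = 7*451 + 233 = 3390.
Check: 102151^2 - 908*3390^2 = 10434826801 - 10434826800 = 1, so (x, y) = (102151, 3390) solves the equation, and by the theorem it is the least positive solution.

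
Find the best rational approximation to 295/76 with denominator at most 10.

Expand x = 295/76 as a continued fraction with the Euclidean algorithm:
  295 = 3*76 + 67, so a_0 = 3.
  76 = 1*67 + 9, so a_1 = 1.
  67 = 7*9 + 4, so a_2 = 7.
  9 = 2*4 + 1, so a_3 = 2.
  4 = 4*1 + 0, so a_4 = 4.
so x = [3; 1, 7, 2, 4].
Convergents (p_i = a_i*p_{i-1} + p_{i-2}, q_i = a_i*q_{i-1} + q_{i-2} with p_{-2}=0, p_{-1}=1, q_{-2}=1, q_{-1}=0), until the denominator exceeds 10:
  i=0: a_0=3, p_0 = 3*1 + 0 = 3, q_0 = 3*0 + 1 = 1.
  i=1: a_1=1, p_1 = 1*3 + 1 = 4, q_1 = 1*1 + 0 = 1.
  i=2: a_2=7, p_2 = 7*4 + 3 = 31, q_2 = 7*1 + 1 = 8.
  i=3: a_3=2, p_3 = 2*31 + 4 = 66, q_3 = 2*8 + 1 = 17.
q_3 = 17 > 10, so the last convergent with denominator <= 10 is p_2/q_2 = 31/8.
The closest fraction with denominator <= 10 is either p_2/q_2 or the intermediate fraction (k*p_2 + p_1)/(k*q_2 + q_1) with the largest k >= 1 whose denominator stays <= 10; these approach x as k grows, and every other convergent or intermediate fraction in range is farther away.
Largest k: floor((10 - q_1)/q_2) = floor((10 - 1)/8) = 1.
That gives (1*31 + 4)/(1*8 + 1) = 35/9.
Compare the errors: |x - 31/8| = |295*8 - 31*76|/(76*8) = 4/608, and |x - 35/9| = |295*9 - 35*76|/(76*9) = 5/684.
Cross-multiplying, 4*684 = 2736 < 3040 = 5*608, so 4/608 is smaller: the convergent 31/8 is closer to x than 35/9.

31/8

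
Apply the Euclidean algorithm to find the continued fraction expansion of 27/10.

[2; 1, 2, 3]

Run the Euclidean algorithm on 27 and 10; the successive quotients are the partial quotients a_0, a_1, ... (each step inverts the fractional part left over by the previous one):
  27 = 2*10 + 7, so a_0 = 2.
  10 = 1*7 + 3, so a_1 = 1.
  7 = 2*3 + 1, so a_2 = 2.
  3 = 3*1 + 0, so a_3 = 3.
The remainder reaches 0 after 4 divisions, so the expansion has 4 partial quotients, read off in order.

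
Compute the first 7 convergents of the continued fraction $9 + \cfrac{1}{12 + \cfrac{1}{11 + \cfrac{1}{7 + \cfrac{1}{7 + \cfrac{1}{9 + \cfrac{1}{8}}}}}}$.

Using the convergent recurrence p_i = a_i*p_{i-1} + p_{i-2}, q_i = a_i*q_{i-1} + q_{i-2} with p_{-2}=0, p_{-1}=1, q_{-2}=1, q_{-1}=0:
  i=0: a_0=9, p_0 = 9*1 + 0 = 9, q_0 = 9*0 + 1 = 1.
  i=1: a_1=12, p_1 = 12*9 + 1 = 109, q_1 = 12*1 + 0 = 12.
  i=2: a_2=11, p_2 = 11*109 + 9 = 1208, q_2 = 11*12 + 1 = 133.
  i=3: a_3=7, p_3 = 7*1208 + 109 = 8565, q_3 = 7*133 + 12 = 943.
  i=4: a_4=7, p_4 = 7*8565 + 1208 = 61163, q_4 = 7*943 + 133 = 6734.
  i=5: a_5=9, p_5 = 9*61163 + 8565 = 559032, q_5 = 9*6734 + 943 = 61549.
  i=6: a_6=8, p_6 = 8*559032 + 61163 = 4533419, q_6 = 8*61549 + 6734 = 499126.

9/1, 109/12, 1208/133, 8565/943, 61163/6734, 559032/61549, 4533419/499126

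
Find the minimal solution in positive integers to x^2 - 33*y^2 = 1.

First expand sqrt(33) as a continued fraction. With x_i = (sqrt(33) + m_i)/d_i and (m_0, d_0) = (0, 1): a_0 = floor(sqrt(33)) = 5, since 5^2 = 25 <= 33 < 36 = 6^2.
Iterate m_{i+1} = d_i*a_i - m_i, d_{i+1} = (33 - m_{i+1}^2)/d_i, a_{i+1} = floor((a_0 + m_{i+1})/d_{i+1}):
  m_1 = 1*5 - 0 = 5, d_1 = (33 - 5^2)/1 = 8/1 = 8, a_1 = floor((5 + 5)/8) = 1.
  m_2 = 8*1 - 5 = 3, d_2 = (33 - 3^2)/8 = 24/8 = 3, a_2 = floor((5 + 3)/3) = 2.
  m_3 = 3*2 - 3 = 3, d_3 = (33 - 3^2)/3 = 24/3 = 8, a_3 = floor((5 + 3)/8) = 1.
  m_4 = 8*1 - 3 = 5, d_4 = (33 - 5^2)/8 = 8/8 = 1, a_4 = floor((5 + 5)/1) = 10.
  m_5 = 1*10 - 5 = 5, d_5 = (33 - 5^2)/1 = 8/1 = 8: (m_5, d_5) = (m_1, d_1) = (5, 8), so from here the quotients repeat a_1, ..., a_4; the period length is 4.
So sqrt(33) = [5; (1, 2, 1, 10)] with period length k = 4.
k is even, so the fundamental solution of x^2 - 33y^2 = 1 is (p_{k-1}, q_{k-1}) = (p_3, q_3); compute convergents through index 3.
Convergents (p_i = a_i*p_{i-1} + p_{i-2}, q_i = a_i*q_{i-1} + q_{i-2} with p_{-2}=0, p_{-1}=1, q_{-2}=1, q_{-1}=0):
  i=0: a_0=5, p_0 = 5*1 + 0 = 5, q_0 = 5*0 + 1 = 1.
  i=1: a_1=1, p_1 = 1*5 + 1 = 6, q_1 = 1*1 + 0 = 1.
  i=2: a_2=2, p_2 = 2*6 + 5 = 17, q_2 = 2*1 + 1 = 3.
  i=3: a_3=1, p_3 = 1*17 + 6 = 23, q_3 = 1*3 + 1 = 4.
Check: 23^2 - 33*4^2 = 529 - 528 = 1, so (x, y) = (23, 4) solves the equation, and by the theorem it is the least positive solution.

(x, y) = (23, 4)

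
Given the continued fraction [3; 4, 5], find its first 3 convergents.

Using the convergent recurrence p_i = a_i*p_{i-1} + p_{i-2}, q_i = a_i*q_{i-1} + q_{i-2} with p_{-2}=0, p_{-1}=1, q_{-2}=1, q_{-1}=0:
  i=0: a_0=3, p_0 = 3*1 + 0 = 3, q_0 = 3*0 + 1 = 1.
  i=1: a_1=4, p_1 = 4*3 + 1 = 13, q_1 = 4*1 + 0 = 4.
  i=2: a_2=5, p_2 = 5*13 + 3 = 68, q_2 = 5*4 + 1 = 21.

3/1, 13/4, 68/21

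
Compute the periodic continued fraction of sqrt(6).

Write x_i = (sqrt(6) + m_i)/d_i with (m_0, d_0) = (0, 1). a_0 = floor(sqrt(6)) = 2, since 2^2 = 4 <= 6 < 9 = 3^2.
Iterate m_{i+1} = d_i*a_i - m_i, d_{i+1} = (6 - m_{i+1}^2)/d_i, a_{i+1} = floor((a_0 + m_{i+1})/d_{i+1}):
  m_1 = 1*2 - 0 = 2, d_1 = (6 - 2^2)/1 = 2/1 = 2, a_1 = floor((2 + 2)/2) = 2.
  m_2 = 2*2 - 2 = 2, d_2 = (6 - 2^2)/2 = 2/2 = 1, a_2 = floor((2 + 2)/1) = 4.
  m_3 = 1*4 - 2 = 2, d_3 = (6 - 2^2)/1 = 2/1 = 2: (m_3, d_3) = (m_1, d_1) = (2, 2), so from here the quotients repeat a_1, a_2; the period length is 2.
Hence the expansion of sqrt(6) is a_0 = 2 followed by the repeating block 2, 4 (period 2).

[2; (2, 4)]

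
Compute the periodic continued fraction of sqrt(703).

[26; (1, 1, 17, 5, 1, 5, 17, 1, 1, 52)]

Write x_i = (sqrt(703) + m_i)/d_i with (m_0, d_0) = (0, 1). a_0 = floor(sqrt(703)) = 26, since 26^2 = 676 <= 703 < 729 = 27^2.
Iterate m_{i+1} = d_i*a_i - m_i, d_{i+1} = (703 - m_{i+1}^2)/d_i, a_{i+1} = floor((a_0 + m_{i+1})/d_{i+1}):
  m_1 = 1*26 - 0 = 26, d_1 = (703 - 26^2)/1 = 27/1 = 27, a_1 = floor((26 + 26)/27) = 1.
  m_2 = 27*1 - 26 = 1, d_2 = (703 - 1^2)/27 = 702/27 = 26, a_2 = floor((26 + 1)/26) = 1.
  m_3 = 26*1 - 1 = 25, d_3 = (703 - 25^2)/26 = 78/26 = 3, a_3 = floor((26 + 25)/3) = 17.
  m_4 = 3*17 - 25 = 26, d_4 = (703 - 26^2)/3 = 27/3 = 9, a_4 = floor((26 + 26)/9) = 5.
  m_5 = 9*5 - 26 = 19, d_5 = (703 - 19^2)/9 = 342/9 = 38, a_5 = floor((26 + 19)/38) = 1.
  m_6 = 38*1 - 19 = 19, d_6 = (703 - 19^2)/38 = 342/38 = 9, a_6 = floor((26 + 19)/9) = 5.
  m_7 = 9*5 - 19 = 26, d_7 = (703 - 26^2)/9 = 27/9 = 3, a_7 = floor((26 + 26)/3) = 17.
  m_8 = 3*17 - 26 = 25, d_8 = (703 - 25^2)/3 = 78/3 = 26, a_8 = floor((26 + 25)/26) = 1.
  m_9 = 26*1 - 25 = 1, d_9 = (703 - 1^2)/26 = 702/26 = 27, a_9 = floor((26 + 1)/27) = 1.
  m_10 = 27*1 - 1 = 26, d_10 = (703 - 26^2)/27 = 27/27 = 1, a_10 = floor((26 + 26)/1) = 52.
  m_11 = 1*52 - 26 = 26, d_11 = (703 - 26^2)/1 = 27/1 = 27: (m_11, d_11) = (m_1, d_1) = (26, 27), so from here the quotients repeat a_1, ..., a_10; the period length is 10.
Hence the expansion of sqrt(703) is a_0 = 26 followed by the repeating block 1, 1, 17, 5, 1, 5, 17, 1, 1, 52 (period 10).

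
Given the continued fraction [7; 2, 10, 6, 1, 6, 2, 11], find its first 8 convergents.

7/1, 15/2, 157/21, 957/128, 1114/149, 7641/1022, 16396/2193, 187997/25145

Using the convergent recurrence p_i = a_i*p_{i-1} + p_{i-2}, q_i = a_i*q_{i-1} + q_{i-2} with p_{-2}=0, p_{-1}=1, q_{-2}=1, q_{-1}=0:
  i=0: a_0=7, p_0 = 7*1 + 0 = 7, q_0 = 7*0 + 1 = 1.
  i=1: a_1=2, p_1 = 2*7 + 1 = 15, q_1 = 2*1 + 0 = 2.
  i=2: a_2=10, p_2 = 10*15 + 7 = 157, q_2 = 10*2 + 1 = 21.
  i=3: a_3=6, p_3 = 6*157 + 15 = 957, q_3 = 6*21 + 2 = 128.
  i=4: a_4=1, p_4 = 1*957 + 157 = 1114, q_4 = 1*128 + 21 = 149.
  i=5: a_5=6, p_5 = 6*1114 + 957 = 7641, q_5 = 6*149 + 128 = 1022.
  i=6: a_6=2, p_6 = 2*7641 + 1114 = 16396, q_6 = 2*1022 + 149 = 2193.
  i=7: a_7=11, p_7 = 11*16396 + 7641 = 187997, q_7 = 11*2193 + 1022 = 25145.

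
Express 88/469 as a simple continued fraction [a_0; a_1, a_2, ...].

Run the Euclidean algorithm on 88 and 469; the successive quotients are the partial quotients a_0, a_1, ... (each step inverts the fractional part left over by the previous one):
  88 = 0*469 + 88, so a_0 = 0.
  469 = 5*88 + 29, so a_1 = 5.
  88 = 3*29 + 1, so a_2 = 3.
  29 = 29*1 + 0, so a_3 = 29.
The remainder reaches 0 after 4 divisions, so the expansion has 4 partial quotients, read off in order.

[0; 5, 3, 29]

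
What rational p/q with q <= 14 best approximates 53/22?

Expand x = 53/22 as a continued fraction with the Euclidean algorithm:
  53 = 2*22 + 9, so a_0 = 2.
  22 = 2*9 + 4, so a_1 = 2.
  9 = 2*4 + 1, so a_2 = 2.
  4 = 4*1 + 0, so a_3 = 4.
so x = [2; 2, 2, 4].
Convergents (p_i = a_i*p_{i-1} + p_{i-2}, q_i = a_i*q_{i-1} + q_{i-2} with p_{-2}=0, p_{-1}=1, q_{-2}=1, q_{-1}=0), until the denominator exceeds 14:
  i=0: a_0=2, p_0 = 2*1 + 0 = 2, q_0 = 2*0 + 1 = 1.
  i=1: a_1=2, p_1 = 2*2 + 1 = 5, q_1 = 2*1 + 0 = 2.
  i=2: a_2=2, p_2 = 2*5 + 2 = 12, q_2 = 2*2 + 1 = 5.
  i=3: a_3=4, p_3 = 4*12 + 5 = 53, q_3 = 4*5 + 2 = 22.
q_3 = 22 > 14, so the last convergent with denominator <= 14 is p_2/q_2 = 12/5.
The closest fraction with denominator <= 14 is either p_2/q_2 or the intermediate fraction (k*p_2 + p_1)/(k*q_2 + q_1) with the largest k >= 1 whose denominator stays <= 14; these approach x as k grows, and every other convergent or intermediate fraction in range is farther away.
Largest k: floor((14 - q_1)/q_2) = floor((14 - 2)/5) = 2.
That gives (2*12 + 5)/(2*5 + 2) = 29/12.
Compare the errors: |x - 12/5| = |53*5 - 12*22|/(22*5) = 1/110, and |x - 29/12| = |53*12 - 29*22|/(22*12) = 2/264.
Cross-multiplying, 2*110 = 220 < 264 = 1*264, so 2/264 is smaller: the intermediate fraction 29/12 is closer to x than 12/5.

29/12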